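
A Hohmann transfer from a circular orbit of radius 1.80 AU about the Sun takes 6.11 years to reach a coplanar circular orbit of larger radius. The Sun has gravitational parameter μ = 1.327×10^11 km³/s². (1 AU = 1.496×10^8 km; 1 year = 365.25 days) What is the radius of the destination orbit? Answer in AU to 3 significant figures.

In km: r₁ = 1.80 × 1.496×10^8 = 2.6928×10^8 km.
Transfer time t = 6.11 years × 365.25 × 86400 s = 1.92816936×10^8 s, and t = π√(a_t³/μ).
So a_t = (μ t²/π²)^(1/3) = (1.327×10^11 × (1.92816936×10^8)² / π²)^(1/3) = 7.9363×10^8 km.
Since a_t = (r₁ + r₂)/2, r₂ = 2a_t − r₁ = 2×7.9363×10^8 − 2.6928×10^8 = 1.31798×10^9 km.
In AU: r₂ = 1.31798×10^9 / 1.496×10^8 = 8.81 AU.

r₂ = 8.81 AU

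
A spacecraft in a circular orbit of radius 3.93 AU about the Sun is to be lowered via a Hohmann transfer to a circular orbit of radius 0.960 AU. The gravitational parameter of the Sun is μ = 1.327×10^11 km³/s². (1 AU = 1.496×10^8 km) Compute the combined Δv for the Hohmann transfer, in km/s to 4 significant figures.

In km: r₁ = 3.93 × 1.496×10^8 = 5.87928×10^8 km; r₂ = 0.960 × 1.496×10^8 = 1.43616×10^8 km.
The Hohmann ellipse has a_t = (r₁ + r₂)/2 = 3.65772×10^8 km.
At r₁ the circular-orbit speed is v₁ = √(μ/r₁) = 15.024 km/s.
Transfer-orbit speed at r₁ (vis-viva): v_a = √[μ(2/r₁ − 1/a_t)] = 9.4139 km/s.
First burn Δv₁ = |v_a − v₁| = 5.610 km/s.
At r₂, v₂ = √(μ/r₂) = 30.397 km/s.
Transfer-orbit speed at r₂: v_p = √[μ(2/r₂ − 1/a_t)] = 38.538 km/s.
Second burn Δv₂ = |v₂ − v_p| = 8.141 km/s.
Δv = Δv₁ + Δv₂ = 5.610 + 8.141 = 13.75 km/s.

Δv = 13.75 km/s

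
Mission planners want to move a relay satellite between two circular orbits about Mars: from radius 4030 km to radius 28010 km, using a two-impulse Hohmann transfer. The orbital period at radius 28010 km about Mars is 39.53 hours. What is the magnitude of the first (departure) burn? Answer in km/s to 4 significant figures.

Δv₁ = 1.051 km/s

From Kepler's third law T² = 4π²r³/μ at r = 28010 km, T = 39.53 hours = 39.53 × 3600 s = 1.42308×10^5 s: μ = 4π²r³/T² = 42839.1 km³/s².
Transfer-ellipse semi-major axis a_t = (r₁ + r₂)/2 = (4030 + 28010)/2 = 16020 km.
On the circular orbit at r = 4030 km, v_c = √(μ/r) = 3.260 km/s.
Transfer-orbit speed at the same r (vis-viva, a = a_t): v_t = √[μ(2/r − 1/a_t)] = 4.311 km/s.
Δv₁ = |v_t − v_c| = |4.311 − 3.260| = 1.051 km/s.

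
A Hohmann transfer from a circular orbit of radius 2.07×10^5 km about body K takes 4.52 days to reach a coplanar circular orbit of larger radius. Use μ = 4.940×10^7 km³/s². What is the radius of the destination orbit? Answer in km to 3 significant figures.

r₂ = 1.62×10^6 km

Transfer time t = 4.52 days = 3.90528×10^5 s, and t = π√(a_t³/μ).
So a_t = (μ t²/π²)^(1/3) = (4.940×10^7 × (3.90528×10^5)² / π²)^(1/3) = 9.1392×10^5 km.
Since a_t = (r₁ + r₂)/2, r₂ = 2a_t − r₁ = 2×9.1392×10^5 − 2.070×10^5 = 1.62084×10^6 km.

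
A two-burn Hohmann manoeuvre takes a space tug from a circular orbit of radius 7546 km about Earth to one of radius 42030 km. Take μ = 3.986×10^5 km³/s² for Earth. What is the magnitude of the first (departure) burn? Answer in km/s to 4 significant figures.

The Hohmann ellipse has a_t = (r₁ + r₂)/2 = 24788 km.
On the circular orbit at r = 7546 km, v_c = √(μ/r) = 7.268 km/s.
Vis-viva on the transfer ellipse at r = 7546 km gives v_t = √[μ(2/r − 1/a_t)] = 9.464 km/s.
Δv₁ = |v_t − v_c| = |9.464 − 7.268| = 2.196 km/s.

Δv₁ = 2.196 km/s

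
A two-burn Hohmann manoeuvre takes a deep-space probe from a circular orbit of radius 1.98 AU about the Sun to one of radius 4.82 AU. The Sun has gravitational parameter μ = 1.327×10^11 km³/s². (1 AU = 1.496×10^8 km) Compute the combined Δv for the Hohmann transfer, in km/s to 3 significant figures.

Δv = 7.25 km/s

In km: r₁ = 1.98 × 1.496×10^8 = 2.96208×10^8 km; r₂ = 4.82 × 1.496×10^8 = 7.21072×10^8 km.
Transfer-ellipse semi-major axis a_t = (r₁ + r₂)/2 = (2.96208×10^8 + 7.21072×10^8)/2 = 5.0864×10^8 km.
Circular speed at r₁: v₁ = √(μ/r₁) = √(1.327×10^11/2.96208×10^8) = 21.1659 km/s.
On the transfer ellipse at r₁, vis-viva equation gives v_p = √[μ(2/r₁ − 1/a_t)] = 25.2012 km/s.
First burn Δv₁ = |v_p − v₁| = 4.0353 km/s.
At r₂, v₂ = √(μ/r₂) = 13.56582 km/s.
Transfer-orbit speed at r₂: v_a = √[μ(2/r₂ − 1/a_t)] = 10.35236 km/s.
Second burn Δv₂ = |v₂ − v_a| = 3.2135 km/s.
Total Δv = Δv₁ + Δv₂ = 7.249 km/s.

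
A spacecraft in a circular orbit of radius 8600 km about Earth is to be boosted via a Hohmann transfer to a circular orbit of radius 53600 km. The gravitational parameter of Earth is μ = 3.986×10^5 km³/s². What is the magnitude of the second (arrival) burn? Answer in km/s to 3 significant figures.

The Hohmann ellipse has a_t = (r₁ + r₂)/2 = 31100 km.
On the circular orbit at r = 53600 km, v_c = √(μ/r) = 2.727 km/s.
Vis-viva on the transfer ellipse at r = 53600 km gives v_t = √[μ(2/r − 1/a_t)] = 1.434 km/s.
Δv₂ = |v_t − v_c| = |1.434 − 2.727| = 1.293 km/s.

Δv₂ = 1.29 km/s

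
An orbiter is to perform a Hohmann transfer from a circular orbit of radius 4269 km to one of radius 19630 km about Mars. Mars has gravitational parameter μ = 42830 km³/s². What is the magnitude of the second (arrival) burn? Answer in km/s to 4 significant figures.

Transfer-ellipse semi-major axis a_t = (r₁ + r₂)/2 = (4269 + 19630)/2 = 11949.5 km.
Circular speed at r = 19630 km: v_c = √(μ/r) = 1.4771 km/s.
Vis-viva on the transfer ellipse at r = 19630 km gives v_t = √[μ(2/r − 1/a_t)] = 0.88288 km/s.
Δv₂ = |v_t − v_c| = |0.88288 − 1.4771| = 0.5942 km/s.

Δv₂ = 0.5942 km/s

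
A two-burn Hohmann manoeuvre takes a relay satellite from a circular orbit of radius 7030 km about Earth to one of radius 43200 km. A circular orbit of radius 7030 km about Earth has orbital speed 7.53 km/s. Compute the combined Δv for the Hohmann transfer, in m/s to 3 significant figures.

From the circular-orbit relation v² = μ/r at r = 7030 km: μ = v²r = (7.53)² × 7030 = 3.98607×10^5 km³/s².
The Hohmann ellipse has a_t = (r₁ + r₂)/2 = 25115 km.
At r₁ the circular-orbit speed is v₁ = √(μ/r₁) = 7.5300 km/s.
On the transfer ellipse at r₁, v² = μ(2/r − 1/a) gives v_p = √[μ(2/r₁ − 1/a_t)] = 9.8758 km/s.
First burn Δv₁ = |v_p − v₁| = 2.3458 km/s.
At r₂, v₂ = √(μ/r₂) = 3.0376 km/s.
Transfer-orbit speed at r₂: v_a = √[μ(2/r₂ − 1/a_t)] = 1.6071 km/s.
Second burn Δv₂ = |v₂ − v_a| = 1.4305 km/s.
Δv = Δv₁ + Δv₂ = 2.3458 + 1.4305 = 3.776 km/s.

Δv = 3780 m/s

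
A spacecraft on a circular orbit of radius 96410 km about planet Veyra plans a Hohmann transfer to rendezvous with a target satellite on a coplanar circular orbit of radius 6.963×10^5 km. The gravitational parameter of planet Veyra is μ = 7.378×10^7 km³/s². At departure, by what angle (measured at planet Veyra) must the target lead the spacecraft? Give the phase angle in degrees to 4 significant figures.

φ = 102.7°

The Hohmann ellipse has a_t = (r₁ + r₂)/2 = 3.96355×10^5 km.
The half-period of the transfer ellipse is t = π√(a_t³/μ) = 91266 s.
Target angular speed ω₂ = √(μ/r₂³) = 1.4783×10^-5 rad/s.
Angle swept by the target during transfer: ω₂·t = 1.3492 rad = 77.30°.
The spacecraft traverses 180° on the transfer ellipse, so the target must lead by 180° − 77.30° = 102.7°.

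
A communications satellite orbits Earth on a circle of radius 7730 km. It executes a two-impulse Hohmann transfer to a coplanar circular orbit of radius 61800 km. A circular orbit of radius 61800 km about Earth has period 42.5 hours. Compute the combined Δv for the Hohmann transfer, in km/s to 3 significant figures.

Δv = 3.73 km/s

From Kepler's third law T² = 4π²r³/μ at r = 61800 km, T = 42.5 hours = 42.5 × 3600 s = 1.530×10^5 s: μ = 4π²r³/T² = 3.98054×10^5 km³/s².
The Hohmann ellipse has a_t = (r₁ + r₂)/2 = 34765 km.
At r₁ the circular-orbit speed is v₁ = √(μ/r₁) = 7.176 km/s.
On the transfer ellipse at r₁, v² = μ(2/r − 1/a) gives v_p = √[μ(2/r₁ − 1/a_t)] = 9.568 km/s.
First burn Δv₁ = |v_p − v₁| = 2.392 km/s.
At r₂, v₂ = √(μ/r₂) = 2.538 km/s.
Transfer-orbit speed at r₂: v_a = √[μ(2/r₂ − 1/a_t)] = 1.197 km/s.
Second burn Δv₂ = |v₂ − v_a| = 1.341 km/s.
Total Δv = Δv₁ + Δv₂ = 3.733 km/s.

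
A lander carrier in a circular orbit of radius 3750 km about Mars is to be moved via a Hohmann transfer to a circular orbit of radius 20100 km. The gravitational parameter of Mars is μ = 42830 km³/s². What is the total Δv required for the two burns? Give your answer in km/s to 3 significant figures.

Δv = 1.65 km/s

Semi-major axis of the transfer orbit: a_t = (3750 + 20100)/2 = 11925 km.
Circular speed at r₁: v₁ = √(μ/r₁) = √(42830/3750) = 3.380 km/s.
Transfer-orbit speed at r₁ (vis-viva equation): v_p = √[μ(2/r₁ − 1/a_t)] = 4.388 km/s.
First burn Δv₁ = |v_p − v₁| = 1.008 km/s.
At r₂, v₂ = √(μ/r₂) = 1.45974 km/s.
Transfer-orbit speed at r₂: v_a = √[μ(2/r₂ − 1/a_t)] = 0.818582 km/s.
Second burn Δv₂ = |v₂ − v_a| = 0.6412 km/s.
Total Δv = Δv₁ + Δv₂ = 1.649 km/s.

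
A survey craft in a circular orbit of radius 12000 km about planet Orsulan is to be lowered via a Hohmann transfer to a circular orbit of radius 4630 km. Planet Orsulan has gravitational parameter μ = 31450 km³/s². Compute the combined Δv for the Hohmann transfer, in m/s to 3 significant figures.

Δv = 936 m/s

Semi-major axis of the transfer orbit: a_t = (12000 + 4630)/2 = 8315 km.
Circular speed at r₁: v₁ = √(μ/r₁) = √(31450/12000) = 1.6189 km/s.
On the transfer ellipse at r₁, vis-viva equation gives v_a = √[μ(2/r₁ − 1/a_t)] = 1.2080 km/s.
First burn Δv₁ = |v_a − v₁| = 0.4109 km/s.
At r₂, v₂ = √(μ/r₂) = 2.6063 km/s.
Transfer-orbit speed at r₂: v_p = √[μ(2/r₂ − 1/a_t)] = 3.1310 km/s.
Second burn Δv₂ = |v₂ − v_p| = 0.5247 km/s.
Δv = Δv₁ + Δv₂ = 0.4109 + 0.5247 = 0.9356 km/s.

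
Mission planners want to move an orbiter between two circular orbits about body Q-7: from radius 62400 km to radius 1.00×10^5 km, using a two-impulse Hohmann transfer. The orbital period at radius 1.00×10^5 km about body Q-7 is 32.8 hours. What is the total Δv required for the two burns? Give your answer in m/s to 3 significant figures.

From Kepler's third law T² = 4π²r³/μ at r = 1.00×10^5 km, T = 32.8 hours = 32.8 × 3600 s = 1.1808×10^5 s: μ = 4π²r³/T² = 2.83144×10^6 km³/s².
Transfer-ellipse semi-major axis a_t = (r₁ + r₂)/2 = (62400 + 1.000×10^5)/2 = 81200 km.
Circular speed at r₁: v₁ = √(μ/r₁) = √(2.83144×10^6/62400) = 6.73614 km/s.
On the transfer ellipse at r₁, vis-viva gives v_p = √[μ(2/r₁ − 1/a_t)] = 7.47538 km/s.
First burn Δv₁ = |v_p − v₁| = 0.7392 km/s.
Circular speed at r₂: v₂ = √(μ/r₂) = 5.3211 km/s.
Transfer-orbit speed at r₂: v_a = √[μ(2/r₂ − 1/a_t)] = 4.6646 km/s.
Second burn Δv₂ = |v₂ − v_a| = 0.6565 km/s.
Total Δv = Δv₁ + Δv₂ = 1.396 km/s.

Δv = 1400 m/s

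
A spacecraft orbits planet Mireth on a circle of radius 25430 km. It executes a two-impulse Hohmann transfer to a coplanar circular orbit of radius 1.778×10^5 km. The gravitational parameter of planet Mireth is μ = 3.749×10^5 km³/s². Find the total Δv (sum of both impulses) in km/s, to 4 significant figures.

Δv = 1.965 km/s

The Hohmann ellipse has a_t = (r₁ + r₂)/2 = 1.01615×10^5 km.
Circular speed at r₁: v₁ = √(μ/r₁) = √(3.749×10^5/25430) = 3.840 km/s.
Transfer-orbit speed at r₁ (vis-viva equation): v_p = √[μ(2/r₁ − 1/a_t)] = 5.079 km/s.
First burn Δv₁ = |v_p − v₁| = 1.239 km/s.
At r₂, v₂ = √(μ/r₂) = 1.4521 km/s.
Transfer-orbit speed at r₂: v_a = √[μ(2/r₂ − 1/a_t)] = 0.72642 km/s.
Second burn Δv₂ = |v₂ − v_a| = 0.7257 km/s.
Δv = Δv₁ + Δv₂ = 1.239 + 0.7257 = 1.965 km/s.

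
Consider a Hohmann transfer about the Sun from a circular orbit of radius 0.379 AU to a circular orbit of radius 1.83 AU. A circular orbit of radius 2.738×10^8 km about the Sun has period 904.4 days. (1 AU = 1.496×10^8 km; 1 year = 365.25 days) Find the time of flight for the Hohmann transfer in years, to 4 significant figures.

t = 0.5804 years

From Kepler's third law T² = 4π²r³/μ at r = 2.738×10^8 km, T = 904.4 days = 904.4 × 86400 s = 7.814016×10^7 s: μ = 4π²r³/T² = 1.32712×10^11 km³/s².
In km: r₁ = 0.379 × 1.496×10^8 = 5.66984×10^7 km; r₂ = 1.83 × 1.496×10^8 = 2.73768×10^8 km.
The Hohmann ellipse has a_t = (r₁ + r₂)/2 = 1.652332×10^8 km.
Half the transfer-orbit period gives t = π√(a_t³/μ) = 1.8316×10^7 s.
Converting: 1.8316×10^7 s ÷ 3.15576×10^7 s/year (365.25 × 86400) = 0.5804 years.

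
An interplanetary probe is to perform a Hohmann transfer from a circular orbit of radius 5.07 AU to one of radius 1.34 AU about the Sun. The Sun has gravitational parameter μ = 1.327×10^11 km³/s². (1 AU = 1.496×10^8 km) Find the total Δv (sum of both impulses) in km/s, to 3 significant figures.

In km: r₁ = 5.07 × 1.496×10^8 = 7.58472×10^8 km; r₂ = 1.34 × 1.496×10^8 = 2.00464×10^8 km.
The Hohmann ellipse has a_t = (r₁ + r₂)/2 = 4.79468×10^8 km.
Circular speed at r₁: v₁ = √(μ/r₁) = √(1.327×10^11/7.58472×10^8) = 13.2271 km/s.
Transfer-orbit speed at r₁ (vis-viva equation): v_a = √[μ(2/r₁ − 1/a_t)] = 8.55272 km/s.
First burn Δv₁ = |v_a − v₁| = 4.6744 km/s.
Circular speed at r₂: v₂ = √(μ/r₂) = 25.7287 km/s.
Transfer-orbit speed at r₂: v_p = √[μ(2/r₂ − 1/a_t)] = 32.3599 km/s.
Second burn Δv₂ = |v₂ − v_p| = 6.6312 km/s.
Δv = Δv₁ + Δv₂ = 4.6744 + 6.6312 = 11.31 km/s.

Δv = 11.3 km/s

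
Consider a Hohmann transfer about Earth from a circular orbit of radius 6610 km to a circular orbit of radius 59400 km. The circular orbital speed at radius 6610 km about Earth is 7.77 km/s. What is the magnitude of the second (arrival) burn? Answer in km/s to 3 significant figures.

Δv₂ = 1.43 km/s

From the circular-orbit relation v² = μ/r at r = 6610 km: μ = v²r = (7.77)² × 6610 = 3.99065×10^5 km³/s².
The Hohmann ellipse has a_t = (r₁ + r₂)/2 = 33005 km.
Circular speed at r = 59400 km: v_c = √(μ/r) = 2.592 km/s.
Transfer-orbit speed at the same r (vis-viva, a = a_t): v_t = √[μ(2/r − 1/a_t)] = 1.160 km/s.
Δv₂ = |v_t − v_c| = |1.160 − 2.592| = 1.432 km/s.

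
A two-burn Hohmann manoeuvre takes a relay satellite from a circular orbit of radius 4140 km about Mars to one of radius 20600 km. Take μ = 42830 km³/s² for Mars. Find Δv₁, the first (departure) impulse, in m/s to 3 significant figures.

The Hohmann ellipse has a_t = (r₁ + r₂)/2 = 12370 km.
Circular speed at r = 4140 km: v_c = √(μ/r) = 3.2164 km/s.
Vis-viva on the transfer ellipse at r = 4140 km gives v_t = √[μ(2/r − 1/a_t)] = 4.1507 km/s.
Δv₁ = |v_t − v_c| = |4.1507 − 3.2164| = 0.9343 km/s.

Δv₁ = 934 m/s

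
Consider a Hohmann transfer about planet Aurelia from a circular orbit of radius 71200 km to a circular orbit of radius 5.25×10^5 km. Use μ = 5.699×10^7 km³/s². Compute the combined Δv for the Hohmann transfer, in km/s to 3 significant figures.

Transfer-ellipse semi-major axis a_t = (r₁ + r₂)/2 = (71200 + 5.250×10^5)/2 = 2.981×10^5 km.
Circular speed at r₁: v₁ = √(μ/r₁) = √(5.699×10^7/71200) = 28.292 km/s.
On the transfer ellipse at r₁, vis-viva equation gives v_p = √[μ(2/r₁ − 1/a_t)] = 37.546 km/s.
First burn Δv₁ = |v_p − v₁| = 9.254 km/s.
Circular speed at r₂: v₂ = √(μ/r₂) = 10.419 km/s.
Transfer-orbit speed at r₂: v_a = √[μ(2/r₂ − 1/a_t)] = 5.0919 km/s.
Second burn Δv₂ = |v₂ − v_a| = 5.327 km/s.
Δv = Δv₁ + Δv₂ = 9.254 + 5.327 = 14.58 km/s.

Δv = 14.6 km/s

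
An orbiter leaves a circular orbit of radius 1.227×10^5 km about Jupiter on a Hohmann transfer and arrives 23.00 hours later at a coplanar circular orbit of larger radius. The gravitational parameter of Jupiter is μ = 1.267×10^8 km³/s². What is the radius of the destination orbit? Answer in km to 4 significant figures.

Transfer time t = 23.00 hours = 82800 s, and t = π√(a_t³/μ).
So a_t = (μ t²/π²)^(1/3) = (1.267×10^8 × (82800)² / π²)^(1/3) = 4.4481×10^5 km.
Since a_t = (r₁ + r₂)/2, r₂ = 2a_t − r₁ = 2×4.4481×10^5 − 1.227×10^5 = 7.6692×10^5 km.

r₂ = 7.669×10^5 km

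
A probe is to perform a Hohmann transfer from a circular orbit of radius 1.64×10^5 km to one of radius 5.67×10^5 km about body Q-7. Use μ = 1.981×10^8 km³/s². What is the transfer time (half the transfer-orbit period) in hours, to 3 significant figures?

t = 13.7 hours

Semi-major axis of the transfer orbit: a_t = (1.640×10^5 + 5.670×10^5)/2 = 3.655×10^5 km.
Transfer time t = π√(a_t³/μ) = π√((3.655×10^5)³ / 1.981×10^8) = 49320 s.
Converting: 49320 s ÷ 3600 s/hour = 13.7 hours.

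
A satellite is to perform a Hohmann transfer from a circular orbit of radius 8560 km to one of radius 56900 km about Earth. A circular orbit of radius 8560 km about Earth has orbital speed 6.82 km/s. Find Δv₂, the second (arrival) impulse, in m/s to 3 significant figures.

Δv₂ = 1290 m/s

From the circular-orbit relation v² = μ/r at r = 8560 km: μ = v²r = (6.82)² × 8560 = 3.98146×10^5 km³/s².
Semi-major axis of the transfer orbit: a_t = (8560 + 56900)/2 = 32730 km.
Circular speed at r = 56900 km: v_c = √(μ/r) = 2.645 km/s.
Vis-viva on the transfer ellipse at r = 56900 km gives v_t = √[μ(2/r − 1/a_t)] = 1.353 km/s.
Δv₂ = |v_t − v_c| = |1.353 − 2.645| = 1.292 km/s.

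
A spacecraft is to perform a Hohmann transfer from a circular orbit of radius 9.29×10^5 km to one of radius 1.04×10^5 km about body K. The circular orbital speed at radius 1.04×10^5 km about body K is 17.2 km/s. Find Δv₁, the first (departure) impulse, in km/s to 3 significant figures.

Δv₁ = 3.17 km/s

From the circular-orbit relation v² = μ/r at r = 1.04×10^5 km: μ = v²r = (17.2)² × 1.04×10^5 = 3.07674×10^7 km³/s².
The Hohmann ellipse has a_t = (r₁ + r₂)/2 = 5.165×10^5 km.
Circular speed at r = 9.290×10^5 km: v_c = √(μ/r) = 5.755 km/s.
Vis-viva on the transfer ellipse at r = 9.290×10^5 km gives v_t = √[μ(2/r − 1/a_t)] = 2.582 km/s.
Δv₁ = |v_t − v_c| = |2.582 − 5.755| = 3.173 km/s.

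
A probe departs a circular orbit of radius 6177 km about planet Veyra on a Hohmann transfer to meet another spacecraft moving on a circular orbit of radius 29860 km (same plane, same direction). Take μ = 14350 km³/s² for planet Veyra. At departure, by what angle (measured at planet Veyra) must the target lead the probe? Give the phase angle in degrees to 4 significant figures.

Transfer-ellipse semi-major axis a_t = (r₁ + r₂)/2 = (6177 + 29860)/2 = 18018.5 km.
The half-period of the transfer ellipse is t = π√(a_t³/μ) = 63431.0 s.
Target angular speed ω₂ = √(μ/r₂³) = 2.32162×10^-5 rad/s.
Angle swept by the target during transfer: ω₂·t = 1.47263 rad = 84.38°.
Arrival is 180° from departure on the ellipse, so φ = 180° − 84.38° = 95.62°.

φ = 95.62°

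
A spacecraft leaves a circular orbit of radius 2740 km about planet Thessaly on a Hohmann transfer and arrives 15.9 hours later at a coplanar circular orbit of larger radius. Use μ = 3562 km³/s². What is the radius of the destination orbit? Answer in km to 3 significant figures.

r₂ = 18400 km

Transfer time t = 15.9 hours = 57240 s, and t = π√(a_t³/μ).
So a_t = (μ t²/π²)^(1/3) = (3562 × (57240)² / π²)^(1/3) = 10575 km.
Since a_t = (r₁ + r₂)/2, r₂ = 2a_t − r₁ = 2×10575 − 2740 = 18410 km.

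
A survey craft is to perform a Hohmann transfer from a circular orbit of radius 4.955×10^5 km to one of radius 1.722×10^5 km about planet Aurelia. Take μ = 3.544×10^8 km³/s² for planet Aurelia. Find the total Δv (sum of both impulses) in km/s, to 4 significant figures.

Δv = 17.44 km/s

The Hohmann ellipse has a_t = (r₁ + r₂)/2 = 3.3385×10^5 km.
Circular speed at r₁: v₁ = √(μ/r₁) = √(3.544×10^8/4.955×10^5) = 26.744 km/s.
Transfer-orbit speed at r₁ (vis-viva): v_a = √[μ(2/r₁ − 1/a_t)] = 19.207 km/s.
First burn Δv₁ = |v_a − v₁| = 7.537 km/s.
At r₂, v₂ = √(μ/r₂) = 45.366 km/s.
Transfer-orbit speed at r₂: v_p = √[μ(2/r₂ − 1/a_t)] = 55.268 km/s.
Second burn Δv₂ = |v₂ − v_p| = 9.902 km/s.
Δv = Δv₁ + Δv₂ = 7.537 + 9.902 = 17.44 km/s.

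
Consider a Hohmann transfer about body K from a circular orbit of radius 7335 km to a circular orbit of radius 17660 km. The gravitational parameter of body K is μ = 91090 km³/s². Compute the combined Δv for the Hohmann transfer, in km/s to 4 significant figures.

Δv = 1.196 km/s

Semi-major axis of the transfer orbit: a_t = (7335 + 17660)/2 = 12497.5 km.
At r₁ the circular-orbit speed is v₁ = √(μ/r₁) = 3.5240 km/s.
On the transfer ellipse at r₁, vis-viva equation gives v_p = √[μ(2/r₁ − 1/a_t)] = 4.1891 km/s.
First burn Δv₁ = |v_p − v₁| = 0.6651 km/s.
Circular speed at r₂: v₂ = √(μ/r₂) = 2.2711 km/s.
Transfer-orbit speed at r₂: v_a = √[μ(2/r₂ − 1/a_t)] = 1.7399 km/s.
Second burn Δv₂ = |v₂ − v_a| = 0.5312 km/s.
Total Δv = Δv₁ + Δv₂ = 1.196 km/s.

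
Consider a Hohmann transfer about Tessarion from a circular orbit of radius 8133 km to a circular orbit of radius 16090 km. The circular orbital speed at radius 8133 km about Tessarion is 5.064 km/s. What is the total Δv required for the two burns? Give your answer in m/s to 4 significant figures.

Δv = 1423 m/s

From the circular-orbit relation v² = μ/r at r = 8133 km: μ = v²r = (5.064)² × 8133 = 2.08563×10^5 km³/s².
The Hohmann ellipse has a_t = (r₁ + r₂)/2 = 12111.5 km.
Circular speed at r₁: v₁ = √(μ/r₁) = √(2.08563×10^5/8133) = 5.0640 km/s.
On the transfer ellipse at r₁, vis-viva gives v_p = √[μ(2/r₁ − 1/a_t)] = 5.8368 km/s.
First burn Δv₁ = |v_p − v₁| = 0.7728 km/s.
At r₂, v₂ = √(μ/r₂) = 3.600 km/s.
Transfer-orbit speed at r₂: v_a = √[μ(2/r₂ − 1/a_t)] = 2.950 km/s.
Second burn Δv₂ = |v₂ − v_a| = 0.6500 km/s.
Δv = Δv₁ + Δv₂ = 0.7728 + 0.6500 = 1.423 km/s.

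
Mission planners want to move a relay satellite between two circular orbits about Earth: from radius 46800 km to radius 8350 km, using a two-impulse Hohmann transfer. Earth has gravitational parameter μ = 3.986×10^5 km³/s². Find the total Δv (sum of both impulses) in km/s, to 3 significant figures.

Transfer-ellipse semi-major axis a_t = (r₁ + r₂)/2 = (46800 + 8350)/2 = 27575 km.
Circular speed at r₁: v₁ = √(μ/r₁) = √(3.986×10^5/46800) = 2.918 km/s.
Transfer-orbit speed at r₁ (vis-viva): v_a = √[μ(2/r₁ − 1/a_t)] = 1.606 km/s.
First burn Δv₁ = |v_a − v₁| = 1.312 km/s.
At r₂, v₂ = √(μ/r₂) = 6.909 km/s.
Transfer-orbit speed at r₂: v_p = √[μ(2/r₂ − 1/a_t)] = 9.001 km/s.
Second burn Δv₂ = |v₂ − v_p| = 2.092 km/s.
Δv = Δv₁ + Δv₂ = 1.312 + 2.092 = 3.404 km/s.

Δv = 3.40 km/s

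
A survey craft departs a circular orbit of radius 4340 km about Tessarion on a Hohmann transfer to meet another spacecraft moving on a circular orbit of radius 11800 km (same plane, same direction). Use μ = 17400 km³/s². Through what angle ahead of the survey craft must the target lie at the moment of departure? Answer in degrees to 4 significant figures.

φ = 78.20°

Semi-major axis of the transfer orbit: a_t = (4340 + 11800)/2 = 8070 km.
The half-period of the transfer ellipse is t = π√(a_t³/μ) = 17270 s.
The target's mean motion on its circular orbit is ω₂ = √(μ/r₂³) = 1.029×10^-4 rad/s.
Angle swept by the target during transfer: ω₂·t = 1.777 rad = 101.8°.
The survey craft traverses 180° on the transfer ellipse, so the target must lead by 180° − 101.8° = 78.20°.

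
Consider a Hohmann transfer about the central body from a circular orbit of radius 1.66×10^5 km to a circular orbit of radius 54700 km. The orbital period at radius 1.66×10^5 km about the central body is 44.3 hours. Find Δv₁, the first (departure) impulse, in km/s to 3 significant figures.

Δv₁ = 1.94 km/s

From Kepler's third law T² = 4π²r³/μ at r = 1.66×10^5 km, T = 44.3 hours = 44.3 × 3600 s = 1.5948×10^5 s: μ = 4π²r³/T² = 7.10022×10^6 km³/s².
Transfer-ellipse semi-major axis a_t = (r₁ + r₂)/2 = (1.660×10^5 + 54700)/2 = 1.1035×10^5 km.
On the circular orbit at r = 1.660×10^5 km, v_c = √(μ/r) = 6.540 km/s.
Transfer-orbit speed at the same r (vis-viva, a = a_t): v_t = √[μ(2/r − 1/a_t)] = 4.605 km/s.
Δv₁ = |v_t − v_c| = |4.605 − 6.540| = 1.935 km/s.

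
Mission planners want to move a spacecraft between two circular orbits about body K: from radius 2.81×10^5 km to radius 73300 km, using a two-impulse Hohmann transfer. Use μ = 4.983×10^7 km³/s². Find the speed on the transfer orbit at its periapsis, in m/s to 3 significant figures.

v = 32800 m/s

The Hohmann ellipse has a_t = (r₁ + r₂)/2 = 1.7715×10^5 km.
At periapsis, r = 73300 km.
From the vis-viva equation, v = √[μ(2/r − 1/a_t)] = 32.84 km/s.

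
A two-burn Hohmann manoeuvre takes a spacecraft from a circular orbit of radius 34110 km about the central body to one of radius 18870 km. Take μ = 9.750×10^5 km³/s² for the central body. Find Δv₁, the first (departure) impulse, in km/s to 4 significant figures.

Transfer-ellipse semi-major axis a_t = (r₁ + r₂)/2 = (34110 + 18870)/2 = 26490 km.
On the circular orbit at r = 34110 km, v_c = √(μ/r) = 5.346 km/s.
Vis-viva on the transfer ellipse at r = 34110 km gives v_t = √[μ(2/r − 1/a_t)] = 4.512 km/s.
Δv₁ = |v_t − v_c| = |4.512 − 5.346| = 0.8340 km/s.

Δv₁ = 0.8340 km/s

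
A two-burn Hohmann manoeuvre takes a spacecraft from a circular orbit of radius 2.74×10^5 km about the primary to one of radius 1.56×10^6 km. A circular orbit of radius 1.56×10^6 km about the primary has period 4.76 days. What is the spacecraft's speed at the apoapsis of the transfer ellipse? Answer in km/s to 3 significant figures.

From Kepler's third law T² = 4π²r³/μ at r = 1.56×10^6 km, T = 4.76 days = 4.76 × 86400 s = 4.11264×10^5 s: μ = 4π²r³/T² = 8.86119×10^8 km³/s².
The Hohmann ellipse has a_t = (r₁ + r₂)/2 = 9.170×10^5 km.
The apoapsis of the transfer ellipse is at r = 1.560×10^6 km.
From the vis-viva equation, v = √[μ(2/r − 1/a_t)] = 13.03 km/s.

v = 13.0 km/s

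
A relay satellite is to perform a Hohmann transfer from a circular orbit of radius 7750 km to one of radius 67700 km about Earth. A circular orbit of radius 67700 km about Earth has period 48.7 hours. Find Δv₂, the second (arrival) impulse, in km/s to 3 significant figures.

From Kepler's third law T² = 4π²r³/μ at r = 67700 km, T = 48.7 hours = 48.7 × 3600 s = 1.7532×10^5 s: μ = 4π²r³/T² = 3.98532×10^5 km³/s².
The Hohmann ellipse has a_t = (r₁ + r₂)/2 = 37725 km.
Circular speed at r = 67700 km: v_c = √(μ/r) = 2.4263 km/s.
Transfer-orbit speed at the same r (vis-viva, a = a_t): v_t = √[μ(2/r − 1/a_t)] = 1.0997 km/s.
Δv₂ = |v_t − v_c| = |1.0997 − 2.4263| = 1.327 km/s.

Δv₂ = 1.33 km/s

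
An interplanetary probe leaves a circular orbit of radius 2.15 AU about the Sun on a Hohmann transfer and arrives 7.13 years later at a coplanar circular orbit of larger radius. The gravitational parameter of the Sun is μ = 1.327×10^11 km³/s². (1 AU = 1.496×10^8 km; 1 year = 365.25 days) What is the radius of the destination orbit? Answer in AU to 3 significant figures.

In km: r₁ = 2.15 × 1.496×10^8 = 3.2164×10^8 km.
Transfer time t = 7.13 years × 365.25 × 86400 s = 2.25005688×10^8 s, and t = π√(a_t³/μ).
So a_t = (μ t²/π²)^(1/3) = (1.327×10^11 × (2.25005688×10^8)² / π²)^(1/3) = 8.7967×10^8 km.
Since a_t = (r₁ + r₂)/2, r₂ = 2a_t − r₁ = 2×8.7967×10^8 − 3.2164×10^8 = 1.4377×10^9 km.
In AU: r₂ = 1.4377×10^9 / 1.496×10^8 = 9.61 AU.

r₂ = 9.61 AU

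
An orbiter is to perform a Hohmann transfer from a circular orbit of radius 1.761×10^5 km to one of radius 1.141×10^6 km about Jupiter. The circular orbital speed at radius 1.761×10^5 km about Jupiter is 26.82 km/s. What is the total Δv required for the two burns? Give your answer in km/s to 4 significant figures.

Δv = 13.57 km/s

From the circular-orbit relation v² = μ/r at r = 1.761×10^5 km: μ = v²r = (26.82)² × 1.761×10^5 = 1.26671×10^8 km³/s².
Semi-major axis of the transfer orbit: a_t = (1.761×10^5 + 1.141×10^6)/2 = 6.5855×10^5 km.
Circular speed at r₁: v₁ = √(μ/r₁) = √(1.26671×10^8/1.761×10^5) = 26.820 km/s.
On the transfer ellipse at r₁, v² = μ(2/r − 1/a) gives v_p = √[μ(2/r₁ − 1/a_t)] = 35.303 km/s.
First burn Δv₁ = |v_p − v₁| = 8.483 km/s.
Circular speed at r₂: v₂ = √(μ/r₂) = 10.5365 km/s.
Transfer-orbit speed at r₂: v_a = √[μ(2/r₂ − 1/a_t)] = 5.44855 km/s.
Second burn Δv₂ = |v₂ − v_a| = 5.088 km/s.
Δv = Δv₁ + Δv₂ = 8.483 + 5.088 = 13.57 km/s.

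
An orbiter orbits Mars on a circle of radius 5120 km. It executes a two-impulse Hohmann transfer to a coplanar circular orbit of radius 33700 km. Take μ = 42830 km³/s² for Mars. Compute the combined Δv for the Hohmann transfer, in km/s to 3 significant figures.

Semi-major axis of the transfer orbit: a_t = (5120 + 33700)/2 = 19410 km.
At r₁ the circular-orbit speed is v₁ = √(μ/r₁) = 2.8923 km/s.
Transfer-orbit speed at r₁ (vis-viva equation): v_p = √[μ(2/r₁ − 1/a_t)] = 3.8110 km/s.
First burn Δv₁ = |v_p − v₁| = 0.9187 km/s.
At r₂, v₂ = √(μ/r₂) = 1.12735 km/s.
Transfer-orbit speed at r₂: v_a = √[μ(2/r₂ − 1/a_t)] = 0.579004 km/s.
Second burn Δv₂ = |v₂ − v_a| = 0.5483 km/s.
Total Δv = Δv₁ + Δv₂ = 1.467 km/s.

Δv = 1.47 km/s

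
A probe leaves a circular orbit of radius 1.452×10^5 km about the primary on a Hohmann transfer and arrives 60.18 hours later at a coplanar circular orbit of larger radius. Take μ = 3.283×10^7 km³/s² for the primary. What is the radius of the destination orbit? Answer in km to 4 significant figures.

Transfer time t = 60.18 hours = 2.16648×10^5 s, and t = π√(a_t³/μ).
So a_t = (μ t²/π²)^(1/3) = (3.283×10^7 × (2.16648×10^5)² / π²)^(1/3) = 5.3847×10^5 km.
Since a_t = (r₁ + r₂)/2, r₂ = 2a_t − r₁ = 2×5.3847×10^5 − 1.452×10^5 = 9.3174×10^5 km.

r₂ = 9.317×10^5 km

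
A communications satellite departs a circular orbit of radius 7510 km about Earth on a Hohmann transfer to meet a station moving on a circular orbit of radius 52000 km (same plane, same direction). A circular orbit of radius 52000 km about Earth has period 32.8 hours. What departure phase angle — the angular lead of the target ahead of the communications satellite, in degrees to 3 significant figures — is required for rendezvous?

φ = 102°

From Kepler's third law T² = 4π²r³/μ at r = 52000 km, T = 32.8 hours = 32.8 × 3600 s = 1.1808×10^5 s: μ = 4π²r³/T² = 3.98123×10^5 km³/s².
Semi-major axis of the transfer orbit: a_t = (7510 + 52000)/2 = 29755 km.
The half-period of the transfer ellipse is t = π√(a_t³/μ) = 25555 s.
The target's mean motion on its circular orbit is ω₂ = √(μ/r₂³) = 5.3211×10^-5 rad/s.
Angle swept by the target during transfer: ω₂·t = 1.3598 rad = 77.91°.
Arrival is 180° from departure on the ellipse, so φ = 180° − 77.91° = 102°.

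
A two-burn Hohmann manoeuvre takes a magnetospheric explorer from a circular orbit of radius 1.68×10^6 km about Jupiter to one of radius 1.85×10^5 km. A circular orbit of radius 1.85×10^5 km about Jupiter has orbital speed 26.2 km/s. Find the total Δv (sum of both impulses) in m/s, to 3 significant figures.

From the circular-orbit relation v² = μ/r at r = 1.85×10^5 km: μ = v²r = (26.2)² × 1.85×10^5 = 1.26991×10^8 km³/s².
Semi-major axis of the transfer orbit: a_t = (1.680×10^6 + 1.850×10^5)/2 = 9.325×10^5 km.
Circular speed at r₁: v₁ = √(μ/r₁) = √(1.26991×10^8/1.680×10^6) = 8.6943 km/s.
On the transfer ellipse at r₁, v² = μ(2/r − 1/a) gives v_a = √[μ(2/r₁ − 1/a_t)] = 3.8725 km/s.
First burn Δv₁ = |v_a − v₁| = 4.822 km/s.
Circular speed at r₂: v₂ = √(μ/r₂) = 26.200 km/s.
Transfer-orbit speed at r₂: v_p = √[μ(2/r₂ − 1/a_t)] = 35.167 km/s.
Second burn Δv₂ = |v₂ − v_p| = 8.967 km/s.
Δv = Δv₁ + Δv₂ = 4.822 + 8.967 = 13.79 km/s.

Δv = 13800 m/s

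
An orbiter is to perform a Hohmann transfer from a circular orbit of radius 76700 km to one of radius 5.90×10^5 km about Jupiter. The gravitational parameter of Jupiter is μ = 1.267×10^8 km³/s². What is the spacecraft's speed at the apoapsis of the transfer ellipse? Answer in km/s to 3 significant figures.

v = 7.03 km/s

Semi-major axis of the transfer orbit: a_t = (76700 + 5.900×10^5)/2 = 3.3335×10^5 km.
The apoapsis of the transfer ellipse is at r = 5.900×10^5 km.
Applying v² = μ(2/r − 1/a_t): v = 7.029 km/s.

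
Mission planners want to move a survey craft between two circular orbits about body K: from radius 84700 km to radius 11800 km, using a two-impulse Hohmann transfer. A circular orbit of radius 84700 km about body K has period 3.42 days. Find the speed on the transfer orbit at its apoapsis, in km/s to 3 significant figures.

v = 0.891 km/s

From Kepler's third law T² = 4π²r³/μ at r = 84700 km, T = 3.42 days = 3.42 × 86400 s = 2.95488×10^5 s: μ = 4π²r³/T² = 2.74745×10^5 km³/s².
Semi-major axis of the transfer orbit: a_t = (84700 + 11800)/2 = 48250 km.
The apoapsis of the transfer ellipse is at r = 84700 km.
Vis-viva: v = √[μ(2/r − 1/a_t)] = √[2.74745×10^5 × (2/84700 − 1/48250)] = 0.8907 km/s.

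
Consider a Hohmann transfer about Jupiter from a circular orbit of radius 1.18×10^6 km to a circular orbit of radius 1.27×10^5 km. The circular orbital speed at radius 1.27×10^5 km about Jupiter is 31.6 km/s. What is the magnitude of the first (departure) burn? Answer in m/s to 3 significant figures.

Δv₁ = 5800 m/s

From the circular-orbit relation v² = μ/r at r = 1.27×10^5 km: μ = v²r = (31.6)² × 1.27×10^5 = 1.26817×10^8 km³/s².
Transfer-ellipse semi-major axis a_t = (r₁ + r₂)/2 = (1.180×10^6 + 1.270×10^5)/2 = 6.535×10^5 km.
Circular speed at r = 1.180×10^6 km: v_c = √(μ/r) = 10.367 km/s.
Transfer-orbit speed at the same r (vis-viva, a = a_t): v_t = √[μ(2/r − 1/a_t)] = 4.5701 km/s.
Δv₁ = |v_t − v_c| = |4.5701 − 10.367| = 5.797 km/s.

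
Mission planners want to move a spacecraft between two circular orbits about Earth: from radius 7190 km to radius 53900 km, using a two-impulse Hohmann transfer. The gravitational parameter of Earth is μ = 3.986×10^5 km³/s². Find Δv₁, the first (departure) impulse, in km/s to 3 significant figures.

Transfer-ellipse semi-major axis a_t = (r₁ + r₂)/2 = (7190 + 53900)/2 = 30545 km.
On the circular orbit at r = 7190 km, v_c = √(μ/r) = 7.446 km/s.
Transfer-orbit speed at the same r (vis-viva, a = a_t): v_t = √[μ(2/r − 1/a_t)] = 9.891 km/s.
Δv₁ = |v_t − v_c| = |9.891 − 7.446| = 2.445 km/s.

Δv₁ = 2.45 km/s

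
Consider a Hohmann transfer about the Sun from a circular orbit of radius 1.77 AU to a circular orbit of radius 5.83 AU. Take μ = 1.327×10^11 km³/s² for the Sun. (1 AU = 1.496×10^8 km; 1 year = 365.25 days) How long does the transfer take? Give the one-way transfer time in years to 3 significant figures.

In km: r₁ = 1.77 × 1.496×10^8 = 2.64792×10^8 km; r₂ = 5.83 × 1.496×10^8 = 8.72168×10^8 km.
Semi-major axis of the transfer orbit: a_t = (2.64792×10^8 + 8.72168×10^8)/2 = 5.6848×10^8 km.
By Kepler's third law the transfer-orbit period is T = 2π√(a_t³/μ), so t = T/2 = 1.169×10^8 s.
Converting: 1.169×10^8 s ÷ 3.15576×10^7 s/year (365.25 × 86400) = 3.70 years.

t = 3.70 years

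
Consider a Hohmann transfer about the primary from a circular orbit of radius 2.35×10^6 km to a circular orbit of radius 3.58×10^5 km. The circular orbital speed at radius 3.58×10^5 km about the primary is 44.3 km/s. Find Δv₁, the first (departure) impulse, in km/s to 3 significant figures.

Δv₁ = 8.40 km/s

From the circular-orbit relation v² = μ/r at r = 3.58×10^5 km: μ = v²r = (44.3)² × 3.58×10^5 = 7.02571×10^8 km³/s².
The Hohmann ellipse has a_t = (r₁ + r₂)/2 = 1.354×10^6 km.
Circular speed at r = 2.350×10^6 km: v_c = √(μ/r) = 17.291 km/s.
Vis-viva on the transfer ellipse at r = 2.350×10^6 km gives v_t = √[μ(2/r − 1/a_t)] = 8.8909 km/s.
Δv₁ = |v_t − v_c| = |8.8909 − 17.291| = 8.400 km/s.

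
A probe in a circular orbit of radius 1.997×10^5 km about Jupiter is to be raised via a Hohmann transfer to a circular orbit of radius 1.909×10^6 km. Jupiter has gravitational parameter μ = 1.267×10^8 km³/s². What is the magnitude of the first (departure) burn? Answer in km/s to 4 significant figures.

Semi-major axis of the transfer orbit: a_t = (1.997×10^5 + 1.909×10^6)/2 = 1.05435×10^6 km.
On the circular orbit at r = 1.997×10^5 km, v_c = √(μ/r) = 25.188 km/s.
Transfer-orbit speed at the same r (vis-viva, a = a_t): v_t = √[μ(2/r − 1/a_t)] = 33.893 km/s.
Δv₁ = |v_t − v_c| = |33.893 − 25.188| = 8.705 km/s.

Δv₁ = 8.705 km/s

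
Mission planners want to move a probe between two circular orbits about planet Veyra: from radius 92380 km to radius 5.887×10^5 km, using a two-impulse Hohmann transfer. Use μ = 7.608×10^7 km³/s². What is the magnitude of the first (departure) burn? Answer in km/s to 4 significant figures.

Δv₁ = 9.034 km/s

Transfer-ellipse semi-major axis a_t = (r₁ + r₂)/2 = (92380 + 5.887×10^5)/2 = 3.4054×10^5 km.
On the circular orbit at r = 92380 km, v_c = √(μ/r) = 28.698 km/s.
Transfer-orbit speed at the same r (vis-viva, a = a_t): v_t = √[μ(2/r − 1/a_t)] = 37.732 km/s.
Δv₁ = |v_t − v_c| = |37.732 − 28.698| = 9.034 km/s.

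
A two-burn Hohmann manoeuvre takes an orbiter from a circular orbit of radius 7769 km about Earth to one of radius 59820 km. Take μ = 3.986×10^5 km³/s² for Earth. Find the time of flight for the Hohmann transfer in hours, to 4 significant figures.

t = 8.587 hours

The Hohmann ellipse has a_t = (r₁ + r₂)/2 = 33794.5 km.
By Kepler's third law the transfer-orbit period is T = 2π√(a_t³/μ), so t = T/2 = 30914 s.
Converting: 30914 s ÷ 3600 s/hour = 8.587 hours.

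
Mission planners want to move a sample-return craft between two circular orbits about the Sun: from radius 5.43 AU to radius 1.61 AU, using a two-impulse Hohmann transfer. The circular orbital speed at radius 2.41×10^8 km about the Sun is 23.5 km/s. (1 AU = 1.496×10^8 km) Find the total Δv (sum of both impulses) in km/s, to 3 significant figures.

Δv = 9.83 km/s

From the circular-orbit relation v² = μ/r at r = 2.41×10^8 km: μ = v²r = (23.5)² × 2.41×10^8 = 1.33092×10^11 km³/s².
In km: r₁ = 5.43 × 1.496×10^8 = 8.12328×10^8 km; r₂ = 1.61 × 1.496×10^8 = 2.40856×10^8 km.
The Hohmann ellipse has a_t = (r₁ + r₂)/2 = 5.26592×10^8 km.
Circular speed at r₁: v₁ = √(μ/r₁) = √(1.33092×10^11/8.12328×10^8) = 12.80 km/s.
On the transfer ellipse at r₁, vis-viva gives v_a = √[μ(2/r₁ − 1/a_t)] = 8.657 km/s.
First burn Δv₁ = |v_a − v₁| = 4.143 km/s.
Circular speed at r₂: v₂ = √(μ/r₂) = 23.507 km/s.
Transfer-orbit speed at r₂: v_p = √[μ(2/r₂ − 1/a_t)] = 29.196 km/s.
Second burn Δv₂ = |v₂ − v_p| = 5.689 km/s.
Total Δv = Δv₁ + Δv₂ = 9.832 km/s.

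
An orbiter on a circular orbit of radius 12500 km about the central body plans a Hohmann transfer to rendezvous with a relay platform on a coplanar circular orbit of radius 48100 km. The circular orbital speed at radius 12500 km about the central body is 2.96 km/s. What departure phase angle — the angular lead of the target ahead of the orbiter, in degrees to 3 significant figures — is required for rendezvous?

φ = 90.0°

From the circular-orbit relation v² = μ/r at r = 12500 km: μ = v²r = (2.96)² × 12500 = 1.09520×10^5 km³/s².
The Hohmann ellipse has a_t = (r₁ + r₂)/2 = 30300 km.
The half-period of the transfer ellipse is t = π√(a_t³/μ) = 50069 s.
The target's mean motion on its circular orbit is ω₂ = √(μ/r₂³) = 3.1371×10^-5 rad/s.
Angle swept by the target during transfer: ω₂·t = 1.57071 rad = 90.00°.
Arrival is 180° from departure on the ellipse, so φ = 180° − 90.00° = 90.0°.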